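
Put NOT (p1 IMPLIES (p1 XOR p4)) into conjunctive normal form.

p1 AND (NOT p1 OR p4)

NOT (p1 IMPLIES (p1 XOR p4))
⇔ NOT (NOT p1 OR (p1 XOR p4))   [eliminate IMPLIES]
⇔ NOT (NOT p1 OR ((p1 OR p4) AND NOT (p1 AND p4)))   [expand XOR]
⇔ NOT NOT p1 AND NOT ((p1 OR p4) AND NOT (p1 AND p4))   [De Morgan]
⇔ p1 AND NOT ((p1 OR p4) AND NOT (p1 AND p4))   [double negation]
⇔ p1 AND (NOT (p1 OR p4) OR NOT NOT (p1 AND p4))   [De Morgan]
⇔ p1 AND ((NOT p1 AND NOT p4) OR NOT NOT (p1 AND p4))   [De Morgan]
⇔ p1 AND ((NOT p1 AND NOT p4) OR (p1 AND p4))   [double negation]
⇔ p1 AND (NOT p1 OR p1) AND (NOT p1 OR p4) AND (NOT p4 OR p1) AND (NOT p4 OR p4)   [distribute OR over AND]
⇔ p1 AND (NOT p1 OR p4)   [simplify]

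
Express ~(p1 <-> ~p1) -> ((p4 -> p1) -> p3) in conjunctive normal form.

~(p1 <-> ~p1) -> ((p4 -> p1) -> p3)
= ~~(p1 <-> ~p1) | ((p4 -> p1) -> p3)   [eliminate ->]
= ~~((p1 -> ~p1) & (~p1 -> p1)) | ((p4 -> p1) -> p3)   [eliminate <->]
= ~~((~p1 | ~p1) & (~p1 -> p1)) | ((p4 -> p1) -> p3)   [eliminate ->]
= ~~((~p1 | ~p1) & (~~p1 | p1)) | ((p4 -> p1) -> p3)   [eliminate ->]
= ~~((~p1 | ~p1) & (~~p1 | p1)) | ~(p4 -> p1) | p3   [eliminate ->]
= ~~((~p1 | ~p1) & (~~p1 | p1)) | ~(~p4 | p1) | p3   [eliminate ->]
= ((~p1 | ~p1) & (~~p1 | p1)) | ~(~p4 | p1) | p3   [double negation]
= ((~p1 | ~p1) & (p1 | p1)) | ~(~p4 | p1) | p3   [double negation]
= ((~p1 | ~p1) & (p1 | p1)) | (~~p4 & ~p1) | p3   [De Morgan]
= ((~p1 | ~p1) & (p1 | p1)) | (p4 & ~p1) | p3   [double negation]
= (~p1 | ~p1 | p4 | p3) & (~p1 | ~p1 | ~p1 | p3) & (p1 | p1 | p4 | p3) & (p1 | p1 | ~p1 | p3)   [distribute | over &]
= (~p1 | p3) & (p1 | p4 | p3)   [simplify]

(~p1 | p3) & (p1 | p4 | p3)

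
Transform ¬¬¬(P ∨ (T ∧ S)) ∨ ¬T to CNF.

(¬P ∨ ¬T) ∧ (¬T ∨ ¬S)

¬¬¬(P ∨ (T ∧ S)) ∨ ¬T
≡ ¬(P ∨ (T ∧ S)) ∨ ¬T   [double negation]
≡ (¬P ∧ ¬(T ∧ S)) ∨ ¬T   [De Morgan]
≡ (¬P ∧ (¬T ∨ ¬S)) ∨ ¬T   [De Morgan]
≡ (¬P ∨ ¬T) ∧ (¬T ∨ ¬S ∨ ¬T)   [distribute ∨ over ∧]
≡ (¬P ∨ ¬T) ∧ (¬T ∨ ¬S)   [simplify]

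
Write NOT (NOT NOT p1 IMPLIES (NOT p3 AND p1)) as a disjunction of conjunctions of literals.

NOT (NOT NOT p1 IMPLIES (NOT p3 AND p1))
≡ NOT (NOT NOT NOT p1 OR (NOT p3 AND p1))   [eliminate IMPLIES]
≡ NOT NOT NOT NOT p1 AND NOT (NOT p3 AND p1)   [De Morgan]
≡ NOT NOT p1 AND NOT (NOT p3 AND p1)   [double negation]
≡ p1 AND NOT (NOT p3 AND p1)   [double negation]
≡ p1 AND (NOT NOT p3 OR NOT p1)   [De Morgan]
≡ p1 AND (p3 OR NOT p1)   [double negation]
≡ (p1 AND p3) OR (p1 AND NOT p1)   [distribute AND over OR]
≡ p1 AND p3   [simplify]

p1 AND p3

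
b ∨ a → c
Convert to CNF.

b ∨ a → c
≡ ¬(b ∨ a) ∨ c   (eliminate →)
≡ ¬b ∧ ¬a ∨ c   (De Morgan)
≡ (¬b ∨ c) ∧ (¬a ∨ c)   (distribute ∨ over ∧)

(¬b ∨ c) ∧ (¬a ∨ c)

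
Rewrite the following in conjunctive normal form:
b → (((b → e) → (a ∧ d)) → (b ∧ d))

¬b ∨ e ∨ d

b → (((b → e) → (a ∧ d)) → (b ∧ d))
≡ ¬b ∨ (((b → e) → (a ∧ d)) → (b ∧ d))   [eliminate →]
≡ ¬b ∨ ¬((b → e) → (a ∧ d)) ∨ (b ∧ d)   [eliminate →]
≡ ¬b ∨ ¬(¬(b → e) ∨ (a ∧ d)) ∨ (b ∧ d)   [eliminate →]
≡ ¬b ∨ ¬(¬(¬b ∨ e) ∨ (a ∧ d)) ∨ (b ∧ d)   [eliminate →]
≡ ¬b ∨ (¬¬(¬b ∨ e) ∧ ¬(a ∧ d)) ∨ (b ∧ d)   [De Morgan]
≡ ¬b ∨ ((¬b ∨ e) ∧ ¬(a ∧ d)) ∨ (b ∧ d)   [double negation]
≡ ¬b ∨ ((¬b ∨ e) ∧ (¬a ∨ ¬d)) ∨ (b ∧ d)   [De Morgan]
≡ (¬b ∨ ¬b ∨ e ∨ b) ∧ (¬b ∨ ¬b ∨ e ∨ d) ∧ (¬b ∨ ¬a ∨ ¬d ∨ b) ∧ (¬b ∨ ¬a ∨ ¬d ∨ d)   [distribute ∨ over ∧]
≡ ¬b ∨ e ∨ d   [simplify]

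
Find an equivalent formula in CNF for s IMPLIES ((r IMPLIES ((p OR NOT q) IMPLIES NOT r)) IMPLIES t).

s IMPLIES ((r IMPLIES ((p OR NOT q) IMPLIES NOT r)) IMPLIES t)
⇔ NOT s OR ((r IMPLIES ((p OR NOT q) IMPLIES NOT r)) IMPLIES t)
⇔ NOT s OR NOT (r IMPLIES ((p OR NOT q) IMPLIES NOT r)) OR t
⇔ NOT s OR NOT (NOT r OR ((p OR NOT q) IMPLIES NOT r)) OR t
⇔ NOT s OR NOT (NOT r OR NOT (p OR NOT q) OR NOT r) OR t
⇔ NOT s OR (NOT NOT r AND NOT NOT (p OR NOT q) AND NOT NOT r) OR t
⇔ NOT s OR (r AND NOT NOT (p OR NOT q) AND NOT NOT r) OR t
⇔ NOT s OR (r AND (p OR NOT q) AND NOT NOT r) OR t
⇔ NOT s OR (r AND (p OR NOT q) AND r) OR t
⇔ (NOT s OR r OR t) AND (NOT s OR p OR NOT q OR t) AND (NOT s OR r OR t)
⇔ (NOT s OR r OR t) AND (NOT s OR p OR NOT q OR t)

(NOT s OR r OR t) AND (NOT s OR p OR NOT q OR t)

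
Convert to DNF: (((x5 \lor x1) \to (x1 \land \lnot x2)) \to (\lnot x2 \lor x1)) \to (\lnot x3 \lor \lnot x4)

(\lnot x5 \land \lnot x1 \land x2) \lor \lnot x3 \lor \lnot x4

(((x5 \lor x1) \to (x1 \land \lnot x2)) \to (\lnot x2 \lor x1)) \to (\lnot x3 \lor \lnot x4)
⇔ \lnot (((x5 \lor x1) \to (x1 \land \lnot x2)) \to (\lnot x2 \lor x1)) \lor \lnot x3 \lor \lnot x4   [eliminate \to]
⇔ \lnot (\lnot ((x5 \lor x1) \to (x1 \land \lnot x2)) \lor \lnot x2 \lor x1) \lor \lnot x3 \lor \lnot x4   [eliminate \to]
⇔ \lnot (\lnot (\lnot (x5 \lor x1) \lor (x1 \land \lnot x2)) \lor \lnot x2 \lor x1) \lor \lnot x3 \lor \lnot x4   [eliminate \to]
⇔ (\lnot \lnot (\lnot (x5 \lor x1) \lor (x1 \land \lnot x2)) \land \lnot \lnot x2 \land \lnot x1) \lor \lnot x3 \lor \lnot x4   [De Morgan]
⇔ ((\lnot (x5 \lor x1) \lor (x1 \land \lnot x2)) \land \lnot \lnot x2 \land \lnot x1) \lor \lnot x3 \lor \lnot x4   [double negation]
⇔ (((\lnot x5 \land \lnot x1) \lor (x1 \land \lnot x2)) \land \lnot \lnot x2 \land \lnot x1) \lor \lnot x3 \lor \lnot x4   [De Morgan]
⇔ (((\lnot x5 \land \lnot x1) \lor (x1 \land \lnot x2)) \land x2 \land \lnot x1) \lor \lnot x3 \lor \lnot x4   [double negation]
⇔ (\lnot x5 \land \lnot x1 \land x2 \land \lnot x1) \lor (x1 \land \lnot x2 \land x2 \land \lnot x1) \lor \lnot x3 \lor \lnot x4   [distribute \land over \lor]
⇔ (\lnot x5 \land \lnot x1 \land x2) \lor \lnot x3 \lor \lnot x4   [simplify]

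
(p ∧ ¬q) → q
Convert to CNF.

¬p ∨ q

(p ∧ ¬q) → q
= ¬(p ∧ ¬q) ∨ q   [eliminate →]
= ¬p ∨ ¬¬q ∨ q   [De Morgan]
= ¬p ∨ q ∨ q   [double negation]
= ¬p ∨ q   [simplify]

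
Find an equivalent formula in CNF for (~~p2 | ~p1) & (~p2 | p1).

(~~p2 | ~p1) & (~p2 | p1)
≡ (p2 | ~p1) & (~p2 | p1)   — double negation

(p2 | ~p1) & (~p2 | p1)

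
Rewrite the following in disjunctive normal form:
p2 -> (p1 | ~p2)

~p2 | p1

p2 -> (p1 | ~p2)
⇔ ~p2 | p1 | ~p2   (eliminate ->)
⇔ ~p2 | p1   (simplify)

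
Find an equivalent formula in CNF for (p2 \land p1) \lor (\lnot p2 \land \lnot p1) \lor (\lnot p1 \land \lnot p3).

(p2 \land p1) \lor (\lnot p2 \land \lnot p1) \lor (\lnot p1 \land \lnot p3)
= (p2 \lor \lnot p2 \lor \lnot p1) \land (p2 \lor \lnot p2 \lor \lnot p3) \land (p2 \lor \lnot p1 \lor \lnot p1) \land (p2 \lor \lnot p1 \lor \lnot p3) \land (p1 \lor \lnot p2 \lor \lnot p1) \land (p1 \lor \lnot p2 \lor \lnot p3) \land (p1 \lor \lnot p1 \lor \lnot p1) \land (p1 \lor \lnot p1 \lor \lnot p3)   [distribute \lor over \land]
= (p2 \lor \lnot p1) \land (p1 \lor \lnot p2 \lor \lnot p3)   [simplify]

(p2 \lor \lnot p1) \land (p1 \lor \lnot p2 \lor \lnot p3)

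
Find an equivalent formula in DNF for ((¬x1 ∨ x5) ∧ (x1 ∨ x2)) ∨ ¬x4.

((¬x1 ∨ x5) ∧ (x1 ∨ x2)) ∨ ¬x4
≡ (¬x1 ∧ x1) ∨ (¬x1 ∧ x2) ∨ (x5 ∧ x1) ∨ (x5 ∧ x2) ∨ ¬x4   — distribute ∧ over ∨
≡ (¬x1 ∧ x2) ∨ (x5 ∧ x1) ∨ (x5 ∧ x2) ∨ ¬x4   — simplify

(¬x1 ∧ x2) ∨ (x5 ∧ x1) ∨ (x5 ∧ x2) ∨ ¬x4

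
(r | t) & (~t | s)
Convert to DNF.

(r | t) & (~t | s)
⇔ (r & ~t) | (r & s) | (t & ~t) | (t & s)   [distribute & over |]
⇔ (r & ~t) | (r & s) | (t & s)   [simplify]

(r & ~t) | (r & s) | (t & s)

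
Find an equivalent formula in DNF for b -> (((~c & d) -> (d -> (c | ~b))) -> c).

~b | (~c & d & b) | c

b -> (((~c & d) -> (d -> (c | ~b))) -> c)
= ~b | (((~c & d) -> (d -> (c | ~b))) -> c)   — eliminate ->
= ~b | ~((~c & d) -> (d -> (c | ~b))) | c   — eliminate ->
= ~b | ~(~(~c & d) | (d -> (c | ~b))) | c   — eliminate ->
= ~b | ~(~(~c & d) | ~d | c | ~b) | c   — eliminate ->
= ~b | (~~(~c & d) & ~~d & ~c & ~~b) | c   — De Morgan
= ~b | (~c & d & ~~d & ~c & ~~b) | c   — double negation
= ~b | (~c & d & d & ~c & ~~b) | c   — double negation
= ~b | (~c & d & d & ~c & b) | c   — double negation
= ~b | (~c & d & b) | c   — simplify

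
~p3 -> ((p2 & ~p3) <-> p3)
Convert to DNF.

p3 | (~p2 & ~p3)

~p3 -> ((p2 & ~p3) <-> p3)
≡ ~~p3 | ((p2 & ~p3) <-> p3)   — eliminate ->
≡ ~~p3 | (((p2 & ~p3) -> p3) & (p3 -> (p2 & ~p3)))   — eliminate <->
≡ ~~p3 | ((~(p2 & ~p3) | p3) & (p3 -> (p2 & ~p3)))   — eliminate ->
≡ ~~p3 | ((~(p2 & ~p3) | p3) & (~p3 | (p2 & ~p3)))   — eliminate ->
≡ p3 | ((~(p2 & ~p3) | p3) & (~p3 | (p2 & ~p3)))   — double negation
≡ p3 | ((~p2 | ~~p3 | p3) & (~p3 | (p2 & ~p3)))   — De Morgan
≡ p3 | ((~p2 | p3 | p3) & (~p3 | (p2 & ~p3)))   — double negation
≡ p3 | (~p2 & ~p3) | (~p2 & p2 & ~p3) | (p3 & ~p3) | (p3 & p2 & ~p3) | (p3 & ~p3) | (p3 & p2 & ~p3)   — distribute & over |
≡ p3 | (~p2 & ~p3)   — simplify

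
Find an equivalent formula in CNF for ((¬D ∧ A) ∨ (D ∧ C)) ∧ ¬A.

((¬D ∧ A) ∨ (D ∧ C)) ∧ ¬A
≡ (¬D ∨ D) ∧ (¬D ∨ C) ∧ (A ∨ D) ∧ (A ∨ C) ∧ ¬A   [distribute ∨ over ∧]
≡ (¬D ∨ C) ∧ (A ∨ D) ∧ (A ∨ C) ∧ ¬A   [simplify]

(¬D ∨ C) ∧ (A ∨ D) ∧ (A ∨ C) ∧ ¬A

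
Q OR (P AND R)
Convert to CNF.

Q OR (P AND R)
≡ (Q OR P) AND (Q OR R)   [distribute OR over AND]

(Q OR P) AND (Q OR R)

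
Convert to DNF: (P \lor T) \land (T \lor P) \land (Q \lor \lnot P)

(P \lor T) \land (T \lor P) \land (Q \lor \lnot P)
≡ (P \land T \land Q) \lor (P \land T \land \lnot P) \lor (P \land P \land Q) \lor (P \land P \land \lnot P) \lor (T \land T \land Q) \lor (T \land T \land \lnot P) \lor (T \land P \land Q) \lor (T \land P \land \lnot P)   [distribute \land over \lor]
≡ (P \land Q) \lor (T \land Q) \lor (T \land \lnot P)   [simplify]

(P \land Q) \lor (T \land Q) \lor (T \land \lnot P)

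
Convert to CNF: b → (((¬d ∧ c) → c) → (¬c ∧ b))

b → (((¬d ∧ c) → c) → (¬c ∧ b))
≡ ¬b ∨ (((¬d ∧ c) → c) → (¬c ∧ b))   (eliminate →)
≡ ¬b ∨ ¬((¬d ∧ c) → c) ∨ (¬c ∧ b)   (eliminate →)
≡ ¬b ∨ ¬(¬(¬d ∧ c) ∨ c) ∨ (¬c ∧ b)   (eliminate →)
≡ ¬b ∨ (¬¬(¬d ∧ c) ∧ ¬c) ∨ (¬c ∧ b)   (De Morgan)
≡ ¬b ∨ (¬d ∧ c ∧ ¬c) ∨ (¬c ∧ b)   (double negation)
≡ (¬b ∨ ¬d ∨ ¬c) ∧ (¬b ∨ ¬d ∨ b) ∧ (¬b ∨ c ∨ ¬c) ∧ (¬b ∨ c ∨ b) ∧ (¬b ∨ ¬c ∨ ¬c) ∧ (¬b ∨ ¬c ∨ b)   (distribute ∨ over ∧)
≡ ¬b ∨ ¬c   (simplify)

¬b ∨ ¬c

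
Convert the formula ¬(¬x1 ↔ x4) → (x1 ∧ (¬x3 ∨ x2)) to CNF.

¬(¬x1 ↔ x4) → (x1 ∧ (¬x3 ∨ x2))
≡ ¬¬(¬x1 ↔ x4) ∨ (x1 ∧ (¬x3 ∨ x2))   (eliminate →)
≡ ¬¬((¬x1 → x4) ∧ (x4 → ¬x1)) ∨ (x1 ∧ (¬x3 ∨ x2))   (eliminate ↔)
≡ ¬¬((¬¬x1 ∨ x4) ∧ (x4 → ¬x1)) ∨ (x1 ∧ (¬x3 ∨ x2))   (eliminate →)
≡ ¬¬((¬¬x1 ∨ x4) ∧ (¬x4 ∨ ¬x1)) ∨ (x1 ∧ (¬x3 ∨ x2))   (eliminate →)
≡ ((¬¬x1 ∨ x4) ∧ (¬x4 ∨ ¬x1)) ∨ (x1 ∧ (¬x3 ∨ x2))   (double negation)
≡ ((x1 ∨ x4) ∧ (¬x4 ∨ ¬x1)) ∨ (x1 ∧ (¬x3 ∨ x2))   (double negation)
≡ (x1 ∨ x4 ∨ x1) ∧ (x1 ∨ x4 ∨ ¬x3 ∨ x2) ∧ (¬x4 ∨ ¬x1 ∨ x1) ∧ (¬x4 ∨ ¬x1 ∨ ¬x3 ∨ x2)   (distribute ∨ over ∧)
≡ (x1 ∨ x4) ∧ (¬x4 ∨ ¬x1 ∨ ¬x3 ∨ x2)   (simplify)

(x1 ∨ x4) ∧ (¬x4 ∨ ¬x1 ∨ ¬x3 ∨ x2)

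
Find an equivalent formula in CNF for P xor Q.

P xor Q
≡ (P | Q) & ~(P & Q)   [expand xor]
≡ (P | Q) & (~P | ~Q)   [De Morgan]

(P | Q) & (~P | ~Q)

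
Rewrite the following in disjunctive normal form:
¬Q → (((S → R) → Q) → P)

¬Q → (((S → R) → Q) → P)
= ¬¬Q ∨ (((S → R) → Q) → P)   [eliminate →]
= ¬¬Q ∨ ¬((S → R) → Q) ∨ P   [eliminate →]
= ¬¬Q ∨ ¬(¬(S → R) ∨ Q) ∨ P   [eliminate →]
= ¬¬Q ∨ ¬(¬(¬S ∨ R) ∨ Q) ∨ P   [eliminate →]
= Q ∨ ¬(¬(¬S ∨ R) ∨ Q) ∨ P   [double negation]
= Q ∨ (¬¬(¬S ∨ R) ∧ ¬Q) ∨ P   [De Morgan]
= Q ∨ ((¬S ∨ R) ∧ ¬Q) ∨ P   [double negation]
= Q ∨ (¬S ∧ ¬Q) ∨ (R ∧ ¬Q) ∨ P   [distribute ∧ over ∨]

Q ∨ (¬S ∧ ¬Q) ∨ (R ∧ ¬Q) ∨ P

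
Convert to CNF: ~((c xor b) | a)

(~c | b) & (~b | c) & ~a

~((c xor b) | a)
= ~(((c | b) & ~(c & b)) | a)   [expand xor]
= ~((c | b) & ~(c & b)) & ~a   [De Morgan]
= (~(c | b) | ~~(c & b)) & ~a   [De Morgan]
= ((~c & ~b) | ~~(c & b)) & ~a   [De Morgan]
= ((~c & ~b) | (c & b)) & ~a   [double negation]
= (~c | c) & (~c | b) & (~b | c) & (~b | b) & ~a   [distribute | over &]
= (~c | b) & (~b | c) & ~a   [simplify]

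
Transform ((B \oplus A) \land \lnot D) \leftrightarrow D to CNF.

((B \oplus A) \land \lnot D) \leftrightarrow D
≡ (((B \oplus A) \land \lnot D) \to D) \land (D \to ((B \oplus A) \land \lnot D))   [eliminate \leftrightarrow]
≡ (\lnot ((B \oplus A) \land \lnot D) \lor D) \land (D \to ((B \oplus A) \land \lnot D))   [eliminate \to]
≡ (\lnot ((B \lor A) \land \lnot (B \land A) \land \lnot D) \lor D) \land (D \to ((B \oplus A) \land \lnot D))   [expand \oplus]
≡ (\lnot ((B \lor A) \land \lnot (B \land A) \land \lnot D) \lor D) \land (\lnot D \lor ((B \oplus A) \land \lnot D))   [eliminate \to]
≡ (\lnot ((B \lor A) \land \lnot (B \land A) \land \lnot D) \lor D) \land (\lnot D \lor ((B \lor A) \land \lnot (B \land A) \land \lnot D))   [expand \oplus]
≡ (\lnot (B \lor A) \lor \lnot \lnot (B \land A) \lor \lnot \lnot D \lor D) \land (\lnot D \lor ((B \lor A) \land \lnot (B \land A) \land \lnot D))   [De Morgan]
≡ ((\lnot B \land \lnot A) \lor \lnot \lnot (B \land A) \lor \lnot \lnot D \lor D) \land (\lnot D \lor ((B \lor A) \land \lnot (B \land A) \land \lnot D))   [De Morgan]
≡ ((\lnot B \land \lnot A) \lor (B \land A) \lor \lnot \lnot D \lor D) \land (\lnot D \lor ((B \lor A) \land \lnot (B \land A) \land \lnot D))   [double negation]
≡ ((\lnot B \land \lnot A) \lor (B \land A) \lor D \lor D) \land (\lnot D \lor ((B \lor A) \land \lnot (B \land A) \land \lnot D))   [double negation]
≡ ((\lnot B \land \lnot A) \lor (B \land A) \lor D \lor D) \land (\lnot D \lor ((B \lor A) \land (\lnot B \lor \lnot A) \land \lnot D))   [De Morgan]
≡ (\lnot B \lor B \lor D \lor D) \land (\lnot B \lor A \lor D \lor D) \land (\lnot A \lor B \lor D \lor D) \land (\lnot A \lor A \lor D \lor D) \land (\lnot D \lor B \lor A) \land (\lnot D \lor \lnot B \lor \lnot A) \land (\lnot D \lor \lnot D)   [distribute \lor over \land]
≡ (\lnot B \lor A \lor D) \land (\lnot A \lor B \lor D) \land \lnot D   [simplify]

(\lnot B \lor A \lor D) \land (\lnot A \lor B \lor D) \land \lnot D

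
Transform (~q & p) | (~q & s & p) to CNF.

(~q & p) | (~q & s & p)
≡ (~q | ~q) & (~q | s) & (~q | p) & (p | ~q) & (p | s) & (p | p)   [distribute | over &]
≡ ~q & p   [simplify]

~q & p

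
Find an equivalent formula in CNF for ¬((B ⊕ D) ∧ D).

¬D ∨ B

¬((B ⊕ D) ∧ D)
≡ ¬((B ∨ D) ∧ ¬(B ∧ D) ∧ D)   — expand ⊕
≡ ¬(B ∨ D) ∨ ¬¬(B ∧ D) ∨ ¬D   — De Morgan
≡ (¬B ∧ ¬D) ∨ ¬¬(B ∧ D) ∨ ¬D   — De Morgan
≡ (¬B ∧ ¬D) ∨ (B ∧ D) ∨ ¬D   — double negation
≡ (¬B ∨ B ∨ ¬D) ∧ (¬B ∨ D ∨ ¬D) ∧ (¬D ∨ B ∨ ¬D) ∧ (¬D ∨ D ∨ ¬D)   — distribute ∨ over ∧
≡ ¬D ∨ B   — simplify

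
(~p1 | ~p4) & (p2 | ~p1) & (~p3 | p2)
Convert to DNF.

(~p1 & p2) | (~p1 & ~p3) | (~p4 & p2)

(~p1 | ~p4) & (p2 | ~p1) & (~p3 | p2)
= (~p1 & p2 & ~p3) | (~p1 & p2 & p2) | (~p1 & ~p1 & ~p3) | (~p1 & ~p1 & p2) | (~p4 & p2 & ~p3) | (~p4 & p2 & p2) | (~p4 & ~p1 & ~p3) | (~p4 & ~p1 & p2)
= (~p1 & p2) | (~p1 & ~p3) | (~p4 & p2)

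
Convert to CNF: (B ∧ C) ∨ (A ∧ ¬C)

(B ∨ A) ∧ (B ∨ ¬C) ∧ (C ∨ A)

(B ∧ C) ∨ (A ∧ ¬C)
≡ (B ∨ A) ∧ (B ∨ ¬C) ∧ (C ∨ A) ∧ (C ∨ ¬C)   [distribute ∨ over ∧]
≡ (B ∨ A) ∧ (B ∨ ¬C) ∧ (C ∨ A)   [simplify]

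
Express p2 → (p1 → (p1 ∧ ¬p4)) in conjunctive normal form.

p2 → (p1 → (p1 ∧ ¬p4))
≡ ¬p2 ∨ (p1 → (p1 ∧ ¬p4))   [eliminate →]
≡ ¬p2 ∨ ¬p1 ∨ (p1 ∧ ¬p4)   [eliminate →]
≡ (¬p2 ∨ ¬p1 ∨ p1) ∧ (¬p2 ∨ ¬p1 ∨ ¬p4)   [distribute ∨ over ∧]
≡ ¬p2 ∨ ¬p1 ∨ ¬p4   [simplify]

¬p2 ∨ ¬p1 ∨ ¬p4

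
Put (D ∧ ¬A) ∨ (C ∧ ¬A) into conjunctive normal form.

(D ∧ ¬A) ∨ (C ∧ ¬A)
= (D ∨ C) ∧ (D ∨ ¬A) ∧ (¬A ∨ C) ∧ (¬A ∨ ¬A)   [distribute ∨ over ∧]
= (D ∨ C) ∧ ¬A   [simplify]

(D ∨ C) ∧ ¬A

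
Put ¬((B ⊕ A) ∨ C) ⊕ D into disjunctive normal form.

¬((B ⊕ A) ∨ C) ⊕ D
≡ (¬((B ⊕ A) ∨ C) ∧ ¬D) ∨ (¬¬((B ⊕ A) ∨ C) ∧ D)   (expand ⊕)
≡ (¬((B ∧ ¬A) ∨ (¬B ∧ A) ∨ C) ∧ ¬D) ∨ (¬¬((B ⊕ A) ∨ C) ∧ D)   (expand ⊕)
≡ (¬((B ∧ ¬A) ∨ (¬B ∧ A) ∨ C) ∧ ¬D) ∨ (¬¬((B ∧ ¬A) ∨ (¬B ∧ A) ∨ C) ∧ D)   (expand ⊕)
≡ (¬(B ∧ ¬A) ∧ ¬(¬B ∧ A) ∧ ¬C ∧ ¬D) ∨ (¬¬((B ∧ ¬A) ∨ (¬B ∧ A) ∨ C) ∧ D)   (De Morgan)
≡ ((¬B ∨ ¬¬A) ∧ ¬(¬B ∧ A) ∧ ¬C ∧ ¬D) ∨ (¬¬((B ∧ ¬A) ∨ (¬B ∧ A) ∨ C) ∧ D)   (De Morgan)
≡ ((¬B ∨ A) ∧ ¬(¬B ∧ A) ∧ ¬C ∧ ¬D) ∨ (¬¬((B ∧ ¬A) ∨ (¬B ∧ A) ∨ C) ∧ D)   (double negation)
≡ ((¬B ∨ A) ∧ (¬¬B ∨ ¬A) ∧ ¬C ∧ ¬D) ∨ (¬¬((B ∧ ¬A) ∨ (¬B ∧ A) ∨ C) ∧ D)   (De Morgan)
≡ ((¬B ∨ A) ∧ (B ∨ ¬A) ∧ ¬C ∧ ¬D) ∨ (¬¬((B ∧ ¬A) ∨ (¬B ∧ A) ∨ C) ∧ D)   (double negation)
≡ ((¬B ∨ A) ∧ (B ∨ ¬A) ∧ ¬C ∧ ¬D) ∨ (((B ∧ ¬A) ∨ (¬B ∧ A) ∨ C) ∧ D)   (double negation)
≡ (¬B ∧ B ∧ ¬C ∧ ¬D) ∨ (¬B ∧ ¬A ∧ ¬C ∧ ¬D) ∨ (A ∧ B ∧ ¬C ∧ ¬D) ∨ (A ∧ ¬A ∧ ¬C ∧ ¬D) ∨ (B ∧ ¬A ∧ D) ∨ (¬B ∧ A ∧ D) ∨ (C ∧ D)   (distribute ∧ over ∨)
≡ (¬B ∧ ¬A ∧ ¬C ∧ ¬D) ∨ (A ∧ B ∧ ¬C ∧ ¬D) ∨ (B ∧ ¬A ∧ D) ∨ (¬B ∧ A ∧ D) ∨ (C ∧ D)   (simplify)

(¬B ∧ ¬A ∧ ¬C ∧ ¬D) ∨ (A ∧ B ∧ ¬C ∧ ¬D) ∨ (B ∧ ¬A ∧ D) ∨ (¬B ∧ A ∧ D) ∨ (C ∧ D)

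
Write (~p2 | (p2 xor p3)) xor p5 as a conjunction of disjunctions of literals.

(~p2 | ~p3 | p5) & (p2 | ~p5) & (~p2 | p3 | ~p5)

(~p2 | (p2 xor p3)) xor p5
⇔ (~p2 | (p2 xor p3) | p5) & ~((~p2 | (p2 xor p3)) & p5)   (expand xor)
⇔ (~p2 | ((p2 | p3) & ~(p2 & p3)) | p5) & ~((~p2 | (p2 xor p3)) & p5)   (expand xor)
⇔ (~p2 | ((p2 | p3) & ~(p2 & p3)) | p5) & ~((~p2 | ((p2 | p3) & ~(p2 & p3))) & p5)   (expand xor)
⇔ (~p2 | ((p2 | p3) & (~p2 | ~p3)) | p5) & ~((~p2 | ((p2 | p3) & ~(p2 & p3))) & p5)   (De Morgan)
⇔ (~p2 | ((p2 | p3) & (~p2 | ~p3)) | p5) & (~(~p2 | ((p2 | p3) & ~(p2 & p3))) | ~p5)   (De Morgan)
⇔ (~p2 | ((p2 | p3) & (~p2 | ~p3)) | p5) & ((~~p2 & ~((p2 | p3) & ~(p2 & p3))) | ~p5)   (De Morgan)
⇔ (~p2 | ((p2 | p3) & (~p2 | ~p3)) | p5) & ((p2 & ~((p2 | p3) & ~(p2 & p3))) | ~p5)   (double negation)
⇔ (~p2 | ((p2 | p3) & (~p2 | ~p3)) | p5) & ((p2 & (~(p2 | p3) | ~~(p2 & p3))) | ~p5)   (De Morgan)
⇔ (~p2 | ((p2 | p3) & (~p2 | ~p3)) | p5) & ((p2 & ((~p2 & ~p3) | ~~(p2 & p3))) | ~p5)   (De Morgan)
⇔ (~p2 | ((p2 | p3) & (~p2 | ~p3)) | p5) & ((p2 & ((~p2 & ~p3) | (p2 & p3))) | ~p5)   (double negation)
⇔ (~p2 | p2 | p3 | p5) & (~p2 | ~p2 | ~p3 | p5) & (p2 | ~p5) & (~p2 | p2 | ~p5) & (~p2 | p3 | ~p5) & (~p3 | p2 | ~p5) & (~p3 | p3 | ~p5)   (distribute | over &)
⇔ (~p2 | ~p3 | p5) & (p2 | ~p5) & (~p2 | p3 | ~p5)   (simplify)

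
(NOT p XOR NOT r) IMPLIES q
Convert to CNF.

(NOT p XOR NOT r) IMPLIES q
⇔ NOT (NOT p XOR NOT r) OR q   (eliminate IMPLIES)
⇔ NOT ((NOT p OR NOT r) AND NOT (NOT p AND NOT r)) OR q   (expand XOR)
⇔ NOT (NOT p OR NOT r) OR NOT NOT (NOT p AND NOT r) OR q   (De Morgan)
⇔ (NOT NOT p AND NOT NOT r) OR NOT NOT (NOT p AND NOT r) OR q   (De Morgan)
⇔ (p AND NOT NOT r) OR NOT NOT (NOT p AND NOT r) OR q   (double negation)
⇔ (p AND r) OR NOT NOT (NOT p AND NOT r) OR q   (double negation)
⇔ (p AND r) OR (NOT p AND NOT r) OR q   (double negation)
⇔ (p OR NOT p OR q) AND (p OR NOT r OR q) AND (r OR NOT p OR q) AND (r OR NOT r OR q)   (distribute OR over AND)
⇔ (p OR NOT r OR q) AND (r OR NOT p OR q)   (simplify)

(p OR NOT r OR q) AND (r OR NOT p OR q)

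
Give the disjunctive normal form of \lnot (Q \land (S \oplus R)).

\lnot Q \lor (\lnot S \land \lnot R) \lor (R \land S)

\lnot (Q \land (S \oplus R))
≡ \lnot (Q \land ((S \land \lnot R) \lor (\lnot S \land R)))   — expand \oplus
≡ \lnot Q \lor \lnot ((S \land \lnot R) \lor (\lnot S \land R))   — De Morgan
≡ \lnot Q \lor (\lnot (S \land \lnot R) \land \lnot (\lnot S \land R))   — De Morgan
≡ \lnot Q \lor ((\lnot S \lor \lnot \lnot R) \land \lnot (\lnot S \land R))   — De Morgan
≡ \lnot Q \lor ((\lnot S \lor R) \land \lnot (\lnot S \land R))   — double negation
≡ \lnot Q \lor ((\lnot S \lor R) \land (\lnot \lnot S \lor \lnot R))   — De Morgan
≡ \lnot Q \lor ((\lnot S \lor R) \land (S \lor \lnot R))   — double negation
≡ \lnot Q \lor (\lnot S \land S) \lor (\lnot S \land \lnot R) \lor (R \land S) \lor (R \land \lnot R)   — distribute \land over \lor
≡ \lnot Q \lor (\lnot S \land \lnot R) \lor (R \land S)   — simplify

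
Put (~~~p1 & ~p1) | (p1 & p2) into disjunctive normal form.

~p1 | (p1 & p2)

(~~~p1 & ~p1) | (p1 & p2)
⇔ (~p1 & ~p1) | (p1 & p2)   — double negation
⇔ ~p1 | (p1 & p2)   — simplify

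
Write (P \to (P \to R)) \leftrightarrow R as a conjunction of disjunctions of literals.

(P \to (P \to R)) \leftrightarrow R
⇔ ((P \to (P \to R)) \to R) \land (R \to (P \to (P \to R)))   [eliminate \leftrightarrow]
⇔ (\lnot (P \to (P \to R)) \lor R) \land (R \to (P \to (P \to R)))   [eliminate \to]
⇔ (\lnot (\lnot P \lor (P \to R)) \lor R) \land (R \to (P \to (P \to R)))   [eliminate \to]
⇔ (\lnot (\lnot P \lor \lnot P \lor R) \lor R) \land (R \to (P \to (P \to R)))   [eliminate \to]
⇔ (\lnot (\lnot P \lor \lnot P \lor R) \lor R) \land (\lnot R \lor (P \to (P \to R)))   [eliminate \to]
⇔ (\lnot (\lnot P \lor \lnot P \lor R) \lor R) \land (\lnot R \lor \lnot P \lor (P \to R))   [eliminate \to]
⇔ (\lnot (\lnot P \lor \lnot P \lor R) \lor R) \land (\lnot R \lor \lnot P \lor \lnot P \lor R)   [eliminate \to]
⇔ ((\lnot \lnot P \land \lnot \lnot P \land \lnot R) \lor R) \land (\lnot R \lor \lnot P \lor \lnot P \lor R)   [De Morgan]
⇔ ((P \land \lnot \lnot P \land \lnot R) \lor R) \land (\lnot R \lor \lnot P \lor \lnot P \lor R)   [double negation]
⇔ ((P \land P \land \lnot R) \lor R) \land (\lnot R \lor \lnot P \lor \lnot P \lor R)   [double negation]
⇔ (P \lor R) \land (P \lor R) \land (\lnot R \lor R) \land (\lnot R \lor \lnot P \lor \lnot P \lor R)   [distribute \lor over \land]
⇔ P \lor R   [simplify]

P \lor R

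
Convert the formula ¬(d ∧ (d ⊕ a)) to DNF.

¬d ∨ (a ∧ d)

¬(d ∧ (d ⊕ a))
⇔ ¬(d ∧ ((d ∧ ¬a) ∨ (¬d ∧ a)))   [expand ⊕]
⇔ ¬d ∨ ¬((d ∧ ¬a) ∨ (¬d ∧ a))   [De Morgan]
⇔ ¬d ∨ (¬(d ∧ ¬a) ∧ ¬(¬d ∧ a))   [De Morgan]
⇔ ¬d ∨ ((¬d ∨ ¬¬a) ∧ ¬(¬d ∧ a))   [De Morgan]
⇔ ¬d ∨ ((¬d ∨ a) ∧ ¬(¬d ∧ a))   [double negation]
⇔ ¬d ∨ ((¬d ∨ a) ∧ (¬¬d ∨ ¬a))   [De Morgan]
⇔ ¬d ∨ ((¬d ∨ a) ∧ (d ∨ ¬a))   [double negation]
⇔ ¬d ∨ (¬d ∧ d) ∨ (¬d ∧ ¬a) ∨ (a ∧ d) ∨ (a ∧ ¬a)   [distribute ∧ over ∨]
⇔ ¬d ∨ (a ∧ d)   [simplify]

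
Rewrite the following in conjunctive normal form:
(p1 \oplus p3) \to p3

(p1 \oplus p3) \to p3
= \lnot (p1 \oplus p3) \lor p3   (eliminate \to)
= \lnot ((p1 \lor p3) \land \lnot (p1 \land p3)) \lor p3   (expand \oplus)
= \lnot (p1 \lor p3) \lor \lnot \lnot (p1 \land p3) \lor p3   (De Morgan)
= (\lnot p1 \land \lnot p3) \lor \lnot \lnot (p1 \land p3) \lor p3   (De Morgan)
= (\lnot p1 \land \lnot p3) \lor (p1 \land p3) \lor p3   (double negation)
= (\lnot p1 \lor p1 \lor p3) \land (\lnot p1 \lor p3 \lor p3) \land (\lnot p3 \lor p1 \lor p3) \land (\lnot p3 \lor p3 \lor p3)   (distribute \lor over \land)
= \lnot p1 \lor p3   (simplify)

\lnot p1 \lor p3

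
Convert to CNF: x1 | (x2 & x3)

(x1 | x2) & (x1 | x3)

x1 | (x2 & x3)
= (x1 | x2) & (x1 | x3)   (distribute | over &)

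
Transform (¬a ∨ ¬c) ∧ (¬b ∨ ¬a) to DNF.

(¬a ∨ ¬c) ∧ (¬b ∨ ¬a)
⇔ (¬a ∧ ¬b) ∨ (¬a ∧ ¬a) ∨ (¬c ∧ ¬b) ∨ (¬c ∧ ¬a)   [distribute ∧ over ∨]
⇔ ¬a ∨ (¬c ∧ ¬b)   [simplify]

¬a ∨ (¬c ∧ ¬b)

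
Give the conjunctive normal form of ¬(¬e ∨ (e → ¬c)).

e ∧ c

¬(¬e ∨ (e → ¬c))
= ¬(¬e ∨ ¬e ∨ ¬c)   [eliminate →]
= ¬¬e ∧ ¬¬e ∧ ¬¬c   [De Morgan]
= e ∧ ¬¬e ∧ ¬¬c   [double negation]
= e ∧ e ∧ ¬¬c   [double negation]
= e ∧ e ∧ c   [double negation]
= e ∧ c   [simplify]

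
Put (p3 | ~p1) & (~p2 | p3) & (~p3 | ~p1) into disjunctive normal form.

(p3 | ~p1) & (~p2 | p3) & (~p3 | ~p1)
= (p3 & ~p2 & ~p3) | (p3 & ~p2 & ~p1) | (p3 & p3 & ~p3) | (p3 & p3 & ~p1) | (~p1 & ~p2 & ~p3) | (~p1 & ~p2 & ~p1) | (~p1 & p3 & ~p3) | (~p1 & p3 & ~p1)   (distribute & over |)
= (p3 & ~p1) | (~p1 & ~p2)   (simplify)

(p3 & ~p1) | (~p1 & ~p2)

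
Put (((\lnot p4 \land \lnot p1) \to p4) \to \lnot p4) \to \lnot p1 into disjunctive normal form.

(((\lnot p4 \land \lnot p1) \to p4) \to \lnot p4) \to \lnot p1
≡ \lnot (((\lnot p4 \land \lnot p1) \to p4) \to \lnot p4) \lor \lnot p1   (eliminate \to)
≡ \lnot (\lnot ((\lnot p4 \land \lnot p1) \to p4) \lor \lnot p4) \lor \lnot p1   (eliminate \to)
≡ \lnot (\lnot (\lnot (\lnot p4 \land \lnot p1) \lor p4) \lor \lnot p4) \lor \lnot p1   (eliminate \to)
≡ (\lnot \lnot (\lnot (\lnot p4 \land \lnot p1) \lor p4) \land \lnot \lnot p4) \lor \lnot p1   (De Morgan)
≡ ((\lnot (\lnot p4 \land \lnot p1) \lor p4) \land \lnot \lnot p4) \lor \lnot p1   (double negation)
≡ ((\lnot \lnot p4 \lor \lnot \lnot p1 \lor p4) \land \lnot \lnot p4) \lor \lnot p1   (De Morgan)
≡ ((p4 \lor \lnot \lnot p1 \lor p4) \land \lnot \lnot p4) \lor \lnot p1   (double negation)
≡ ((p4 \lor p1 \lor p4) \land \lnot \lnot p4) \lor \lnot p1   (double negation)
≡ ((p4 \lor p1 \lor p4) \land p4) \lor \lnot p1   (double negation)
≡ (p4 \land p4) \lor (p1 \land p4) \lor (p4 \land p4) \lor \lnot p1   (distribute \land over \lor)
≡ p4 \lor \lnot p1   (simplify)

p4 \lor \lnot p1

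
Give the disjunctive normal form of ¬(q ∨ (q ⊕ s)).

¬(q ∨ (q ⊕ s))
⇔ ¬(q ∨ (q ∧ ¬s) ∨ (¬q ∧ s))   — expand ⊕
⇔ ¬q ∧ ¬(q ∧ ¬s) ∧ ¬(¬q ∧ s)   — De Morgan
⇔ ¬q ∧ (¬q ∨ ¬¬s) ∧ ¬(¬q ∧ s)   — De Morgan
⇔ ¬q ∧ (¬q ∨ s) ∧ ¬(¬q ∧ s)   — double negation
⇔ ¬q ∧ (¬q ∨ s) ∧ (¬¬q ∨ ¬s)   — De Morgan
⇔ ¬q ∧ (¬q ∨ s) ∧ (q ∨ ¬s)   — double negation
⇔ (¬q ∧ ¬q ∧ q) ∨ (¬q ∧ ¬q ∧ ¬s) ∨ (¬q ∧ s ∧ q) ∨ (¬q ∧ s ∧ ¬s)   — distribute ∧ over ∨
⇔ ¬q ∧ ¬s   — simplify

¬q ∧ ¬s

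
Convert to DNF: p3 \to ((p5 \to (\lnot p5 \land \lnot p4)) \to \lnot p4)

p3 \to ((p5 \to (\lnot p5 \land \lnot p4)) \to \lnot p4)
⇔ \lnot p3 \lor ((p5 \to (\lnot p5 \land \lnot p4)) \to \lnot p4)   [eliminate \to]
⇔ \lnot p3 \lor \lnot (p5 \to (\lnot p5 \land \lnot p4)) \lor \lnot p4   [eliminate \to]
⇔ \lnot p3 \lor \lnot (\lnot p5 \lor (\lnot p5 \land \lnot p4)) \lor \lnot p4   [eliminate \to]
⇔ \lnot p3 \lor (\lnot \lnot p5 \land \lnot (\lnot p5 \land \lnot p4)) \lor \lnot p4   [De Morgan]
⇔ \lnot p3 \lor (p5 \land \lnot (\lnot p5 \land \lnot p4)) \lor \lnot p4   [double negation]
⇔ \lnot p3 \lor (p5 \land (\lnot \lnot p5 \lor \lnot \lnot p4)) \lor \lnot p4   [De Morgan]
⇔ \lnot p3 \lor (p5 \land (p5 \lor \lnot \lnot p4)) \lor \lnot p4   [double negation]
⇔ \lnot p3 \lor (p5 \land (p5 \lor p4)) \lor \lnot p4   [double negation]
⇔ \lnot p3 \lor (p5 \land p5) \lor (p5 \land p4) \lor \lnot p4   [distribute \land over \lor]
⇔ \lnot p3 \lor p5 \lor \lnot p4   [simplify]

\lnot p3 \lor p5 \lor \lnot p4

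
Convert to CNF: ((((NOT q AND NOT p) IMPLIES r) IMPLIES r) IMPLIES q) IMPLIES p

((((NOT q AND NOT p) IMPLIES r) IMPLIES r) IMPLIES q) IMPLIES p
≡ NOT ((((NOT q AND NOT p) IMPLIES r) IMPLIES r) IMPLIES q) OR p   [eliminate IMPLIES]
≡ NOT (NOT (((NOT q AND NOT p) IMPLIES r) IMPLIES r) OR q) OR p   [eliminate IMPLIES]
≡ NOT (NOT (NOT ((NOT q AND NOT p) IMPLIES r) OR r) OR q) OR p   [eliminate IMPLIES]
≡ NOT (NOT (NOT (NOT (NOT q AND NOT p) OR r) OR r) OR q) OR p   [eliminate IMPLIES]
≡ (NOT NOT (NOT (NOT (NOT q AND NOT p) OR r) OR r) AND NOT q) OR p   [De Morgan]
≡ ((NOT (NOT (NOT q AND NOT p) OR r) OR r) AND NOT q) OR p   [double negation]
≡ (((NOT NOT (NOT q AND NOT p) AND NOT r) OR r) AND NOT q) OR p   [De Morgan]
≡ (((NOT q AND NOT p AND NOT r) OR r) AND NOT q) OR p   [double negation]
≡ (NOT q OR r OR p) AND (NOT p OR r OR p) AND (NOT r OR r OR p) AND (NOT q OR p)   [distribute OR over AND]
≡ NOT q OR p   [simplify]

NOT q OR p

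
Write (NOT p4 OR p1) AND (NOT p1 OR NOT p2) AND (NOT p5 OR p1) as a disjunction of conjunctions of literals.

(NOT p4 AND NOT p1 AND NOT p5) OR (NOT p4 AND NOT p2 AND NOT p5) OR (p1 AND NOT p2)

(NOT p4 OR p1) AND (NOT p1 OR NOT p2) AND (NOT p5 OR p1)
≡ (NOT p4 AND NOT p1 AND NOT p5) OR (NOT p4 AND NOT p1 AND p1) OR (NOT p4 AND NOT p2 AND NOT p5) OR (NOT p4 AND NOT p2 AND p1) OR (p1 AND NOT p1 AND NOT p5) OR (p1 AND NOT p1 AND p1) OR (p1 AND NOT p2 AND NOT p5) OR (p1 AND NOT p2 AND p1)   — distribute AND over OR
≡ (NOT p4 AND NOT p1 AND NOT p5) OR (NOT p4 AND NOT p2 AND NOT p5) OR (p1 AND NOT p2)   — simplify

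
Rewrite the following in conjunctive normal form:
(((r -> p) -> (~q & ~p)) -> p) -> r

(((r -> p) -> (~q & ~p)) -> p) -> r
= ~(((r -> p) -> (~q & ~p)) -> p) | r
= ~(~((r -> p) -> (~q & ~p)) | p) | r
= ~(~(~(r -> p) | (~q & ~p)) | p) | r
= ~(~(~(~r | p) | (~q & ~p)) | p) | r
= (~~(~(~r | p) | (~q & ~p)) & ~p) | r
= ((~(~r | p) | (~q & ~p)) & ~p) | r
= (((~~r & ~p) | (~q & ~p)) & ~p) | r
= (((r & ~p) | (~q & ~p)) & ~p) | r
= (r | ~q | r) & (r | ~p | r) & (~p | ~q | r) & (~p | ~p | r) & (~p | r)
= (r | ~q) & (r | ~p)

(r | ~q) & (r | ~p)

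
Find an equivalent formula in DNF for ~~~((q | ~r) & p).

~~~((q | ~r) & p)
≡ ~((q | ~r) & p)   — double negation
≡ ~(q | ~r) | ~p   — De Morgan
≡ (~q & ~~r) | ~p   — De Morgan
≡ (~q & r) | ~p   — double negation

(~q & r) | ~p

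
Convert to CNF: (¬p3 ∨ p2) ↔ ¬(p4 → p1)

(p3 ∨ p4) ∧ (p3 ∨ ¬p1) ∧ (¬p2 ∨ p4) ∧ (¬p2 ∨ ¬p1) ∧ (¬p4 ∨ p1 ∨ ¬p3 ∨ p2)

(¬p3 ∨ p2) ↔ ¬(p4 → p1)
≡ ((¬p3 ∨ p2) → ¬(p4 → p1)) ∧ (¬(p4 → p1) → (¬p3 ∨ p2))   [eliminate ↔]
≡ (¬(¬p3 ∨ p2) ∨ ¬(p4 → p1)) ∧ (¬(p4 → p1) → (¬p3 ∨ p2))   [eliminate →]
≡ (¬(¬p3 ∨ p2) ∨ ¬(¬p4 ∨ p1)) ∧ (¬(p4 → p1) → (¬p3 ∨ p2))   [eliminate →]
≡ (¬(¬p3 ∨ p2) ∨ ¬(¬p4 ∨ p1)) ∧ (¬¬(p4 → p1) ∨ ¬p3 ∨ p2)   [eliminate →]
≡ (¬(¬p3 ∨ p2) ∨ ¬(¬p4 ∨ p1)) ∧ (¬¬(¬p4 ∨ p1) ∨ ¬p3 ∨ p2)   [eliminate →]
≡ ((¬¬p3 ∧ ¬p2) ∨ ¬(¬p4 ∨ p1)) ∧ (¬¬(¬p4 ∨ p1) ∨ ¬p3 ∨ p2)   [De Morgan]
≡ ((p3 ∧ ¬p2) ∨ ¬(¬p4 ∨ p1)) ∧ (¬¬(¬p4 ∨ p1) ∨ ¬p3 ∨ p2)   [double negation]
≡ ((p3 ∧ ¬p2) ∨ (¬¬p4 ∧ ¬p1)) ∧ (¬¬(¬p4 ∨ p1) ∨ ¬p3 ∨ p2)   [De Morgan]
≡ ((p3 ∧ ¬p2) ∨ (p4 ∧ ¬p1)) ∧ (¬¬(¬p4 ∨ p1) ∨ ¬p3 ∨ p2)   [double negation]
≡ ((p3 ∧ ¬p2) ∨ (p4 ∧ ¬p1)) ∧ (¬p4 ∨ p1 ∨ ¬p3 ∨ p2)   [double negation]
≡ (p3 ∨ p4) ∧ (p3 ∨ ¬p1) ∧ (¬p2 ∨ p4) ∧ (¬p2 ∨ ¬p1) ∧ (¬p4 ∨ p1 ∨ ¬p3 ∨ p2)   [distribute ∨ over ∧]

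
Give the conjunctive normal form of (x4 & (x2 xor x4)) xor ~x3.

(x4 & (x2 xor x4)) xor ~x3
≡ ((x4 & (x2 xor x4)) | ~x3) & ~(x4 & (x2 xor x4) & ~x3)   (expand xor)
≡ ((x4 & (x2 | x4) & ~(x2 & x4)) | ~x3) & ~(x4 & (x2 xor x4) & ~x3)   (expand xor)
≡ ((x4 & (x2 | x4) & ~(x2 & x4)) | ~x3) & ~(x4 & (x2 | x4) & ~(x2 & x4) & ~x3)   (expand xor)
≡ ((x4 & (x2 | x4) & (~x2 | ~x4)) | ~x3) & ~(x4 & (x2 | x4) & ~(x2 & x4) & ~x3)   (De Morgan)
≡ ((x4 & (x2 | x4) & (~x2 | ~x4)) | ~x3) & (~x4 | ~(x2 | x4) | ~~(x2 & x4) | ~~x3)   (De Morgan)
≡ ((x4 & (x2 | x4) & (~x2 | ~x4)) | ~x3) & (~x4 | (~x2 & ~x4) | ~~(x2 & x4) | ~~x3)   (De Morgan)
≡ ((x4 & (x2 | x4) & (~x2 | ~x4)) | ~x3) & (~x4 | (~x2 & ~x4) | (x2 & x4) | ~~x3)   (double negation)
≡ ((x4 & (x2 | x4) & (~x2 | ~x4)) | ~x3) & (~x4 | (~x2 & ~x4) | (x2 & x4) | x3)   (double negation)
≡ (x4 | ~x3) & (x2 | x4 | ~x3) & (~x2 | ~x4 | ~x3) & (~x4 | ~x2 | x2 | x3) & (~x4 | ~x2 | x4 | x3) & (~x4 | ~x4 | x2 | x3) & (~x4 | ~x4 | x4 | x3)   (distribute | over &)
≡ (x4 | ~x3) & (~x2 | ~x4 | ~x3) & (~x4 | x2 | x3)   (simplify)

(x4 | ~x3) & (~x2 | ~x4 | ~x3) & (~x4 | x2 | x3)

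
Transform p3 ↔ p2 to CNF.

(¬p3 ∨ p2) ∧ (¬p2 ∨ p3)

p3 ↔ p2
⇔ (p3 → p2) ∧ (p2 → p3)
⇔ (¬p3 ∨ p2) ∧ (p2 → p3)
⇔ (¬p3 ∨ p2) ∧ (¬p2 ∨ p3)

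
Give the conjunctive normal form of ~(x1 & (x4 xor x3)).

(~x1 | ~x4 | x3) & (~x1 | ~x3 | x4)

~(x1 & (x4 xor x3))
⇔ ~(x1 & (x4 | x3) & ~(x4 & x3))   (expand xor)
⇔ ~x1 | ~(x4 | x3) | ~~(x4 & x3)   (De Morgan)
⇔ ~x1 | (~x4 & ~x3) | ~~(x4 & x3)   (De Morgan)
⇔ ~x1 | (~x4 & ~x3) | (x4 & x3)   (double negation)
⇔ (~x1 | ~x4 | x4) & (~x1 | ~x4 | x3) & (~x1 | ~x3 | x4) & (~x1 | ~x3 | x3)   (distribute | over &)
⇔ (~x1 | ~x4 | x3) & (~x1 | ~x3 | x4)   (simplify)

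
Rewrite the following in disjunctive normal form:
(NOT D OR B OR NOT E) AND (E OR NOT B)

(NOT D AND E) OR (NOT D AND NOT B) OR (B AND E) OR (NOT E AND NOT B)

(NOT D OR B OR NOT E) AND (E OR NOT B)
≡ (NOT D AND E) OR (NOT D AND NOT B) OR (B AND E) OR (B AND NOT B) OR (NOT E AND E) OR (NOT E AND NOT B)   [distribute AND over OR]
≡ (NOT D AND E) OR (NOT D AND NOT B) OR (B AND E) OR (NOT E AND NOT B)   [simplify]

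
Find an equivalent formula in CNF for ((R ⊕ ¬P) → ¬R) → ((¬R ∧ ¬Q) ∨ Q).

((R ⊕ ¬P) → ¬R) → ((¬R ∧ ¬Q) ∨ Q)
≡ ¬((R ⊕ ¬P) → ¬R) ∨ (¬R ∧ ¬Q) ∨ Q   [eliminate →]
≡ ¬(¬(R ⊕ ¬P) ∨ ¬R) ∨ (¬R ∧ ¬Q) ∨ Q   [eliminate →]
≡ ¬(¬((R ∨ ¬P) ∧ ¬(R ∧ ¬P)) ∨ ¬R) ∨ (¬R ∧ ¬Q) ∨ Q   [expand ⊕]
≡ (¬¬((R ∨ ¬P) ∧ ¬(R ∧ ¬P)) ∧ ¬¬R) ∨ (¬R ∧ ¬Q) ∨ Q   [De Morgan]
≡ ((R ∨ ¬P) ∧ ¬(R ∧ ¬P) ∧ ¬¬R) ∨ (¬R ∧ ¬Q) ∨ Q   [double negation]
≡ ((R ∨ ¬P) ∧ (¬R ∨ ¬¬P) ∧ ¬¬R) ∨ (¬R ∧ ¬Q) ∨ Q   [De Morgan]
≡ ((R ∨ ¬P) ∧ (¬R ∨ P) ∧ ¬¬R) ∨ (¬R ∧ ¬Q) ∨ Q   [double negation]
≡ ((R ∨ ¬P) ∧ (¬R ∨ P) ∧ R) ∨ (¬R ∧ ¬Q) ∨ Q   [double negation]
≡ (R ∨ ¬P ∨ ¬R ∨ Q) ∧ (R ∨ ¬P ∨ ¬Q ∨ Q) ∧ (¬R ∨ P ∨ ¬R ∨ Q) ∧ (¬R ∨ P ∨ ¬Q ∨ Q) ∧ (R ∨ ¬R ∨ Q) ∧ (R ∨ ¬Q ∨ Q)   [distribute ∨ over ∧]
≡ ¬R ∨ P ∨ Q   [simplify]

¬R ∨ P ∨ Q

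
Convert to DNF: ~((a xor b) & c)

~((a xor b) & c)
⇔ ~(((a & ~b) | (~a & b)) & c)   [expand xor]
⇔ ~((a & ~b) | (~a & b)) | ~c   [De Morgan]
⇔ (~(a & ~b) & ~(~a & b)) | ~c   [De Morgan]
⇔ ((~a | ~~b) & ~(~a & b)) | ~c   [De Morgan]
⇔ ((~a | b) & ~(~a & b)) | ~c   [double negation]
⇔ ((~a | b) & (~~a | ~b)) | ~c   [De Morgan]
⇔ ((~a | b) & (a | ~b)) | ~c   [double negation]
⇔ (~a & a) | (~a & ~b) | (b & a) | (b & ~b) | ~c   [distribute & over |]
⇔ (~a & ~b) | (b & a) | ~c   [simplify]

(~a & ~b) | (b & a) | ~c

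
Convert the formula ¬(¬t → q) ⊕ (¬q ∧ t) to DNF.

¬(¬t → q) ⊕ (¬q ∧ t)
≡ (¬(¬t → q) ∧ ¬(¬q ∧ t)) ∨ (¬¬(¬t → q) ∧ ¬q ∧ t)   (expand ⊕)
≡ (¬(¬¬t ∨ q) ∧ ¬(¬q ∧ t)) ∨ (¬¬(¬t → q) ∧ ¬q ∧ t)   (eliminate →)
≡ (¬(¬¬t ∨ q) ∧ ¬(¬q ∧ t)) ∨ (¬¬(¬¬t ∨ q) ∧ ¬q ∧ t)   (eliminate →)
≡ (¬¬¬t ∧ ¬q ∧ ¬(¬q ∧ t)) ∨ (¬¬(¬¬t ∨ q) ∧ ¬q ∧ t)   (De Morgan)
≡ (¬t ∧ ¬q ∧ ¬(¬q ∧ t)) ∨ (¬¬(¬¬t ∨ q) ∧ ¬q ∧ t)   (double negation)
≡ (¬t ∧ ¬q ∧ (¬¬q ∨ ¬t)) ∨ (¬¬(¬¬t ∨ q) ∧ ¬q ∧ t)   (De Morgan)
≡ (¬t ∧ ¬q ∧ (q ∨ ¬t)) ∨ (¬¬(¬¬t ∨ q) ∧ ¬q ∧ t)   (double negation)
≡ (¬t ∧ ¬q ∧ (q ∨ ¬t)) ∨ ((¬¬t ∨ q) ∧ ¬q ∧ t)   (double negation)
≡ (¬t ∧ ¬q ∧ (q ∨ ¬t)) ∨ ((t ∨ q) ∧ ¬q ∧ t)   (double negation)
≡ (¬t ∧ ¬q ∧ q) ∨ (¬t ∧ ¬q ∧ ¬t) ∨ (t ∧ ¬q ∧ t) ∨ (q ∧ ¬q ∧ t)   (distribute ∧ over ∨)
≡ (¬t ∧ ¬q) ∨ (t ∧ ¬q)   (simplify)

(¬t ∧ ¬q) ∨ (t ∧ ¬q)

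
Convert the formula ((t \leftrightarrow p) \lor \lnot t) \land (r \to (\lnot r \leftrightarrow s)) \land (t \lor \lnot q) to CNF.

((t \leftrightarrow p) \lor \lnot t) \land (r \to (\lnot r \leftrightarrow s)) \land (t \lor \lnot q)
≡ ((t \to p) \land (p \to t) \lor \lnot t) \land (r \to (\lnot r \leftrightarrow s)) \land (t \lor \lnot q)   (eliminate \leftrightarrow)
≡ ((\lnot t \lor p) \land (p \to t) \lor \lnot t) \land (r \to (\lnot r \leftrightarrow s)) \land (t \lor \lnot q)   (eliminate \to)
≡ ((\lnot t \lor p) \land (\lnot p \lor t) \lor \lnot t) \land (r \to (\lnot r \leftrightarrow s)) \land (t \lor \lnot q)   (eliminate \to)
≡ ((\lnot t \lor p) \land (\lnot p \lor t) \lor \lnot t) \land (\lnot r \lor (\lnot r \leftrightarrow s)) \land (t \lor \lnot q)   (eliminate \to)
≡ ((\lnot t \lor p) \land (\lnot p \lor t) \lor \lnot t) \land (\lnot r \lor (\lnot r \to s) \land (s \to \lnot r)) \land (t \lor \lnot q)   (eliminate \leftrightarrow)
≡ ((\lnot t \lor p) \land (\lnot p \lor t) \lor \lnot t) \land (\lnot r \lor (\lnot \lnot r \lor s) \land (s \to \lnot r)) \land (t \lor \lnot q)   (eliminate \to)
≡ ((\lnot t \lor p) \land (\lnot p \lor t) \lor \lnot t) \land (\lnot r \lor (\lnot \lnot r \lor s) \land (\lnot s \lor \lnot r)) \land (t \lor \lnot q)   (eliminate \to)
≡ ((\lnot t \lor p) \land (\lnot p \lor t) \lor \lnot t) \land (\lnot r \lor (r \lor s) \land (\lnot s \lor \lnot r)) \land (t \lor \lnot q)   (double negation)
≡ (\lnot t \lor p \lor \lnot t) \land (\lnot p \lor t \lor \lnot t) \land (\lnot r \lor r \lor s) \land (\lnot r \lor \lnot s \lor \lnot r) \land (t \lor \lnot q)   (distribute \lor over \land)
≡ (\lnot t \lor p) \land (\lnot r \lor \lnot s) \land (t \lor \lnot q)   (simplify)

(\lnot t \lor p) \land (\lnot r \lor \lnot s) \land (t \lor \lnot q)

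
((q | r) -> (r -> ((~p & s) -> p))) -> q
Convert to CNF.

((q | r) -> (r -> ((~p & s) -> p))) -> q
≡ ~((q | r) -> (r -> ((~p & s) -> p))) | q   — eliminate ->
≡ ~(~(q | r) | (r -> ((~p & s) -> p))) | q   — eliminate ->
≡ ~(~(q | r) | ~r | ((~p & s) -> p)) | q   — eliminate ->
≡ ~(~(q | r) | ~r | ~(~p & s) | p) | q   — eliminate ->
≡ (~~(q | r) & ~~r & ~~(~p & s) & ~p) | q   — De Morgan
≡ ((q | r) & ~~r & ~~(~p & s) & ~p) | q   — double negation
≡ ((q | r) & r & ~~(~p & s) & ~p) | q   — double negation
≡ ((q | r) & r & ~p & s & ~p) | q   — double negation
≡ (q | r | q) & (r | q) & (~p | q) & (s | q) & (~p | q)   — distribute | over &
≡ (q | r) & (~p | q) & (s | q)   — simplify

(q | r) & (~p | q) & (s | q)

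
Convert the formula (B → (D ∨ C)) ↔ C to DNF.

(B ∧ ¬D ∧ ¬C) ∨ C

(B → (D ∨ C)) ↔ C
≡ ((B → (D ∨ C)) → C) ∧ (C → (B → (D ∨ C)))
≡ (¬(B → (D ∨ C)) ∨ C) ∧ (C → (B → (D ∨ C)))
≡ (¬(¬B ∨ D ∨ C) ∨ C) ∧ (C → (B → (D ∨ C)))
≡ (¬(¬B ∨ D ∨ C) ∨ C) ∧ (¬C ∨ (B → (D ∨ C)))
≡ (¬(¬B ∨ D ∨ C) ∨ C) ∧ (¬C ∨ ¬B ∨ D ∨ C)
≡ ((¬¬B ∧ ¬D ∧ ¬C) ∨ C) ∧ (¬C ∨ ¬B ∨ D ∨ C)
≡ ((B ∧ ¬D ∧ ¬C) ∨ C) ∧ (¬C ∨ ¬B ∨ D ∨ C)
≡ (B ∧ ¬D ∧ ¬C ∧ ¬C) ∨ (B ∧ ¬D ∧ ¬C ∧ ¬B) ∨ (B ∧ ¬D ∧ ¬C ∧ D) ∨ (B ∧ ¬D ∧ ¬C ∧ C) ∨ (C ∧ ¬C) ∨ (C ∧ ¬B) ∨ (C ∧ D) ∨ (C ∧ C)
≡ (B ∧ ¬D ∧ ¬C) ∨ C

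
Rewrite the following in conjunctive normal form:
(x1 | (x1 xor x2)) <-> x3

(~x1 | x3) & (~x2 | x1 | x3) & (~x3 | x1 | x2)

(x1 | (x1 xor x2)) <-> x3
= ((x1 | (x1 xor x2)) -> x3) & (x3 -> (x1 | (x1 xor x2)))
= (~(x1 | (x1 xor x2)) | x3) & (x3 -> (x1 | (x1 xor x2)))
= (~(x1 | ((x1 | x2) & ~(x1 & x2))) | x3) & (x3 -> (x1 | (x1 xor x2)))
= (~(x1 | ((x1 | x2) & ~(x1 & x2))) | x3) & (~x3 | x1 | (x1 xor x2))
= (~(x1 | ((x1 | x2) & ~(x1 & x2))) | x3) & (~x3 | x1 | ((x1 | x2) & ~(x1 & x2)))
= ((~x1 & ~((x1 | x2) & ~(x1 & x2))) | x3) & (~x3 | x1 | ((x1 | x2) & ~(x1 & x2)))
= ((~x1 & (~(x1 | x2) | ~~(x1 & x2))) | x3) & (~x3 | x1 | ((x1 | x2) & ~(x1 & x2)))
= ((~x1 & ((~x1 & ~x2) | ~~(x1 & x2))) | x3) & (~x3 | x1 | ((x1 | x2) & ~(x1 & x2)))
= ((~x1 & ((~x1 & ~x2) | (x1 & x2))) | x3) & (~x3 | x1 | ((x1 | x2) & ~(x1 & x2)))
= ((~x1 & ((~x1 & ~x2) | (x1 & x2))) | x3) & (~x3 | x1 | ((x1 | x2) & (~x1 | ~x2)))
= (~x1 | x3) & (~x1 | x1 | x3) & (~x1 | x2 | x3) & (~x2 | x1 | x3) & (~x2 | x2 | x3) & (~x3 | x1 | x1 | x2) & (~x3 | x1 | ~x1 | ~x2)
= (~x1 | x3) & (~x2 | x1 | x3) & (~x3 | x1 | x2)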